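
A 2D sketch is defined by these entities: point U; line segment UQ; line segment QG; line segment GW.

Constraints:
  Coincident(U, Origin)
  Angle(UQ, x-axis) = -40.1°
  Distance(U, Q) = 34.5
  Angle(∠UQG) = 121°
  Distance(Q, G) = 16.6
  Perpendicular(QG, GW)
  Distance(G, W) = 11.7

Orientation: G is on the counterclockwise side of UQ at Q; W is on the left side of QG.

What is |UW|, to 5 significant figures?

38.738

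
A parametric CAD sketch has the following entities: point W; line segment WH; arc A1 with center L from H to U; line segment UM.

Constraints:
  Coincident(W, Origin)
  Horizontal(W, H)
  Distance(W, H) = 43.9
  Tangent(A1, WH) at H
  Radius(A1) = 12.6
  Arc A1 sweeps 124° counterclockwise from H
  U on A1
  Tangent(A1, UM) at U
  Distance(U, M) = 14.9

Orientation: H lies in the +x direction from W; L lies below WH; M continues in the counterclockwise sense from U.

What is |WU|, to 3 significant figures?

38.8

W is at the origin; W and H share the same y with |WH| = 43.9 and H on the +x side, so H = (43.9, 0.00). Since A1 is tangent to WH there, LH ⟂ WH, so L = H + (0, -12.6) = (43.9, -12.6). On A1, H sits at bearing 90° from L; a 124° counterclockwise sweep puts U at bearing 214°, so U = L + 12.6·(cos 214°, sin 214°) = (33.5, -19.6). Then |WU| = |U − W| = 38.8.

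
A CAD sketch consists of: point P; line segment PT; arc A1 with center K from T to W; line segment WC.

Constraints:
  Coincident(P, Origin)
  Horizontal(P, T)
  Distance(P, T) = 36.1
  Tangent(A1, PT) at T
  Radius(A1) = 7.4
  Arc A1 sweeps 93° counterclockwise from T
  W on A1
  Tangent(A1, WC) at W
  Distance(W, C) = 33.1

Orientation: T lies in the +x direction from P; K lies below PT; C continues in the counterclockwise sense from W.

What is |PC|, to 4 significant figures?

50.94

On A1, T sits at bearing 90° from K; a 93° counterclockwise sweep puts W at bearing 183°, so W = K + 7.4·(cos 183°, sin 183°) = (28.71, -7.787). Since A1 is tangent to WC there, KW ⟂ WC, so WC runs along (−sin 183°, cos 183°); with |WC| = 33.1, C = (30.44, -40.84). Then |PC| = |C − P| = 50.94.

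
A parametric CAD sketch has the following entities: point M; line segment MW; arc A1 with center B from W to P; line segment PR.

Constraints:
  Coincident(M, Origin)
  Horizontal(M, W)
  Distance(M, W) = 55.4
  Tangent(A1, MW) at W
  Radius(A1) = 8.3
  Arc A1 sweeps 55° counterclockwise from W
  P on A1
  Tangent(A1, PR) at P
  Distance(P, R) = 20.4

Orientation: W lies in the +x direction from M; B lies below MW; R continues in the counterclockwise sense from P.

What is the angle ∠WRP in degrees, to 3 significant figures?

7.41°

On A1, W sits at bearing 90° from B; a 55° counterclockwise sweep puts P at bearing 145°, so P = B + 8.3·(cos 145°, sin 145°) = (48.6, -3.54). Since A1 is tangent to PR there, BP ⟂ PR, so PR runs along (−sin 145°, cos 145°); with |PR| = 20.4, R = (36.9, -20.3). Then cos ∠WRP = RW·RP / (|RW||RP|), giving 7.41°.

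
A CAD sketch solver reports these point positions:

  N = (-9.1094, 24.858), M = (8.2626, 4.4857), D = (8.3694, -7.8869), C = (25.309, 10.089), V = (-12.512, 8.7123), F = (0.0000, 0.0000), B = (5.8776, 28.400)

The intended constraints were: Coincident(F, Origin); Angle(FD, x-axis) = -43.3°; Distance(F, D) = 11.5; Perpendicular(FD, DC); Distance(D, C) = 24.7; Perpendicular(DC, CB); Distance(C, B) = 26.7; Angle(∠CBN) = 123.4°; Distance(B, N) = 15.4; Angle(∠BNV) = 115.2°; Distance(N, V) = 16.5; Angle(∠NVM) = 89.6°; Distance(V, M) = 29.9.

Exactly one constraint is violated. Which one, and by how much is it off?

Distance(V, M) = 29.9 — off by 8.70.

F = (0.00, 0.00) ✓; FD at -43.30° ✓; |FD| = 11.50 ✓; ∠(FD, DC) = 90.00° ✓; |DC| = 24.70 ✓; ∠(DC, CB) = 90.00° ✓; |CB| = 26.70 ✓; ∠CBN = 123.4° ✓; |BN| = 15.40 ✓; ∠BNV = 115.2° ✓; |NV| = 16.50 ✓; ∠NVM = 89.60° ✓; |VM| = 21.20 ✗.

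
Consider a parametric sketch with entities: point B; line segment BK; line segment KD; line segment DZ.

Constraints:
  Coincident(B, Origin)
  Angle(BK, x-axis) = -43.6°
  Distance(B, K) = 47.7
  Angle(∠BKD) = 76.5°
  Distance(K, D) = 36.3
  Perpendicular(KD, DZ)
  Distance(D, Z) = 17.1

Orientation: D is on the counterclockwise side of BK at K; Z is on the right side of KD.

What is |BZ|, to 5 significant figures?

68.288

B is at the origin; BK runs at -43.6° with length 47.7, so K = 47.7·(cos -43.6°, sin -43.6°) = (34.543, -32.895). ∠BKD = 76.5°, so KD runs at -43.6° + (180° − 76.5°) = 59.900° from the x-axis; with |KD| = 36.3, D = K + 36.3·(cos 59.900°, sin 59.900°) = (52.748, -1.4899). The perpendicularity gives DZ at right angles to KD; with |DZ| = 17.1 on the right of KD, Z = D + 17.1·(0.86515, -0.50151) = (67.542, -10.066). Then |BZ| = |Z − B| = 68.288.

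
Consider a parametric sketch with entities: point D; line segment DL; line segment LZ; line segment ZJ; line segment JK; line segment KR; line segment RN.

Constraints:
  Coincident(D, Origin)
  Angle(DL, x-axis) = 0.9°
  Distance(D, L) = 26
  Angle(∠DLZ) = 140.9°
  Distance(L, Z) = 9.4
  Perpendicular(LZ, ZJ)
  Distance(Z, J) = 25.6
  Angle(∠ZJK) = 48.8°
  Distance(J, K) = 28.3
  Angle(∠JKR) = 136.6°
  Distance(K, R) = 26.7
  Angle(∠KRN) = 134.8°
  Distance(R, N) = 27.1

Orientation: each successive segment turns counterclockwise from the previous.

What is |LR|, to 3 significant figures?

24.3

D is at the origin; DL runs at 0.9° with length 26.0, so L = (26.0, 0.408). ∠DLZ = 140.9° gives LZ at 40.0° from the x-axis; with |LZ| = 9.4, Z = (33.2, 6.45). The perpendicularity gives ZJ at right angles to LZ, so ZJ runs at 130°; with |ZJ| = 25.6, J = (16.7, 26.1). ∠ZJK = 48.8° gives JK at -98.8° from the x-axis; with |JK| = 28.3, K = (12.4, -1.91). ∠JKR = 136.6° gives KR at -55.4° from the x-axis; with |KR| = 26.7, R = (27.6, -23.9). Then |LR| = |R − L| = 24.3.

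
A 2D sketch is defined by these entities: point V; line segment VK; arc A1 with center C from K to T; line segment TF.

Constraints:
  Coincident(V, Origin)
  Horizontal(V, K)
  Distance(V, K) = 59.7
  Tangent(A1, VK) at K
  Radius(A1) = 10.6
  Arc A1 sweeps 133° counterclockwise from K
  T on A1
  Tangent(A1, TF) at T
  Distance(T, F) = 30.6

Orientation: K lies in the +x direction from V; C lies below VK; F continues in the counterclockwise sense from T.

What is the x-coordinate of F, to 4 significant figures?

72.82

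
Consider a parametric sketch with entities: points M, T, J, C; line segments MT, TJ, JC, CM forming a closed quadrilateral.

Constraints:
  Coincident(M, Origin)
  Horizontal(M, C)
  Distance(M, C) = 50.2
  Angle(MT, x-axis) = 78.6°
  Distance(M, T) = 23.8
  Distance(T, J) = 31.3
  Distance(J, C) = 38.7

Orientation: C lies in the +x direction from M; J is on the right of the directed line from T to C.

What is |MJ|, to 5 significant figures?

14.059

Checks: |TJ| = 31.30 ✓; |JC| = 38.70 ✓.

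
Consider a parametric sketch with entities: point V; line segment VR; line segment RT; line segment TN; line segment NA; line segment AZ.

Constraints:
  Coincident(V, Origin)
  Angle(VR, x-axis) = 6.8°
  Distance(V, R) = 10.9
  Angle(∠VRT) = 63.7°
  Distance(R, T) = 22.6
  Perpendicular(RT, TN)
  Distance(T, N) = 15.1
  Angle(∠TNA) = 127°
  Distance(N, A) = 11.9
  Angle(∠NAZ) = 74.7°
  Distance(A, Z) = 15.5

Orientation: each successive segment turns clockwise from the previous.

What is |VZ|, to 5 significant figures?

3.1756

V is at the origin; VR runs at 6.8° with length 10.9, so R = (10.823, 1.2906). ∠VRT = 63.7° gives RT at -109.50° from the x-axis; with |RT| = 22.6, T = (3.2793, -20.013). RT is perpendicular to TN, so TN runs at 160.50°; with |TN| = 15.1, N = (-10.955, -14.973). ∠TNA = 127.0° gives NA at 107.50° from the x-axis; with |NA| = 11.9, A = (-14.533, -3.6234). ∠NAZ = 74.7° gives AZ at 2.2000° from the x-axis; with |AZ| = 15.5, Z = (0.95558, -3.0284). Then |VZ| = |Z − V| = 3.1756.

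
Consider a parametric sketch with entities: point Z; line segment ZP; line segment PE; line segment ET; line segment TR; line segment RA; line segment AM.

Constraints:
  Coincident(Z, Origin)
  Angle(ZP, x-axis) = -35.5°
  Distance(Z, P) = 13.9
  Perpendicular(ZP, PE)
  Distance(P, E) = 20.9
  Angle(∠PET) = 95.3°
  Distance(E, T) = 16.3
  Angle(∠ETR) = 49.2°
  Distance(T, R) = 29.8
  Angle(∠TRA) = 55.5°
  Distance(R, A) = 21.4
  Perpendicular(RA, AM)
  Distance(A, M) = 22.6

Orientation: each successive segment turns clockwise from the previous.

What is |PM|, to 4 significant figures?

28.98

∠TRA = 55.5° gives RA at -105.5° from the x-axis; with |RA| = 21.4, A = (7.549, -27.81). RA ⟂ AM, so AM runs at 164.5°; with |AM| = 22.6, M = (-14.23, -21.77). Then |PM| = |M − P| = 28.98.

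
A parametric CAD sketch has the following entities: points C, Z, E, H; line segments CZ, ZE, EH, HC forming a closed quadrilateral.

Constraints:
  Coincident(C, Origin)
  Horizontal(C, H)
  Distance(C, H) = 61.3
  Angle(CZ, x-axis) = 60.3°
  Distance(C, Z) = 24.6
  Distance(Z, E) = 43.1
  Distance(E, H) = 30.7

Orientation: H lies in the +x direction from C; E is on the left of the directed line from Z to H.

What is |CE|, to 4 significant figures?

62.11

Checks: |ZE| = 43.10 ✓; |EH| = 30.70 ✓.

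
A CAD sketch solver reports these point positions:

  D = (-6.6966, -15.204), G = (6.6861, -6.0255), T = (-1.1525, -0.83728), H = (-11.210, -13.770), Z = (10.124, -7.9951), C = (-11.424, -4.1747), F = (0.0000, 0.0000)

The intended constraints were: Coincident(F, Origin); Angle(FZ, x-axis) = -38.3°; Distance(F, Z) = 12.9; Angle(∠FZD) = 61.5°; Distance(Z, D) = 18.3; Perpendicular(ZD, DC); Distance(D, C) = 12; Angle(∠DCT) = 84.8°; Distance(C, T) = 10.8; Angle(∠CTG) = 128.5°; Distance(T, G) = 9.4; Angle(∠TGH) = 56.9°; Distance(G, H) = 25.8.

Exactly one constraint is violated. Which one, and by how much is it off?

Distance(G, H) = 25.8 — off by 6.30.

F = (0.00, 0.00) ✓; FZ at -38.30° ✓; |FZ| = 12.90 ✓; ∠FZD = 61.50° ✓; |ZD| = 18.30 ✓; ∠(ZD, DC) = 90.00° ✓; |DC| = 12.00 ✓; ∠DCT = 84.80° ✓; |CT| = 10.80 ✓; ∠CTG = 128.5° ✓; |TG| = 9.400 ✓; ∠TGH = 56.90° ✓; |GH| = 19.50 ✗.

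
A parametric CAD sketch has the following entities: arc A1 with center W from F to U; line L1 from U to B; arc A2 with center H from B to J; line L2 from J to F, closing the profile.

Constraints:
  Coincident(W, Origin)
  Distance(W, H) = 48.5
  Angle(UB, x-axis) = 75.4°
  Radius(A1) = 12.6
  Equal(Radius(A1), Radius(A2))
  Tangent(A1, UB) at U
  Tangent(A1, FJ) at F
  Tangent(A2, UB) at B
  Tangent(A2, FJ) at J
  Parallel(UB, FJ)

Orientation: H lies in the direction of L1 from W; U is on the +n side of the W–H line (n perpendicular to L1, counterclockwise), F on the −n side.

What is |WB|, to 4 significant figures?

50.11

The slot axis is L1's direction at 75.4°, so u = (cos 75.4°, sin 75.4°) = (0.2521, 0.9677) and n = (−sin 75.4°, cos 75.4°) = (-0.9677, 0.2521). W is at the origin and H lies 48.5 along u from W, so H = 48.5·u = (12.23, 46.93). Tangency of A1 to both parallel lines with radius 12.6 puts U and F at W ± 12.6·n: U = (-12.19, 3.176), F = (12.19, -3.176). Equal radii place B and J the same way about H: B = H + 12.6·n = (0.03223, 50.11), J = H − 12.6·n = (24.42, 43.76). Then |WB| = |B − W| = 50.11.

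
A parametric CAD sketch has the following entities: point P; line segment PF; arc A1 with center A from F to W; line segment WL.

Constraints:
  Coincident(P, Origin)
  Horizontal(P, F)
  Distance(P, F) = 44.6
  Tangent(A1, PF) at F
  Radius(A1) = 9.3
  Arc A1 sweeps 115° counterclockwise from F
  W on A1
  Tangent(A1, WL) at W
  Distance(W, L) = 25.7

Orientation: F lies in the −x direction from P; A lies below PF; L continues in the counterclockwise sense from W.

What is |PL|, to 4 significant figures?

55.79

P is at the origin; P and F share the same y with |PF| = 44.6 and F on the −x side, so F = (-44.60, 0.000). A1 meets PF tangentially, so AF is at right angles to PF, so A = F + (0, -9.3) = (-44.60, -9.300). On A1, F sits at bearing 90° from A; a 115° counterclockwise sweep puts W at bearing 205°, so W = A + 9.3·(cos 205°, sin 205°) = (-53.03, -13.23). Since A1 is tangent to WL there, AW ⟂ WL, so WL runs along (−sin 205°, cos 205°); with |WL| = 25.7, L = (-42.17, -36.52). Then |PL| = |L − P| = 55.79.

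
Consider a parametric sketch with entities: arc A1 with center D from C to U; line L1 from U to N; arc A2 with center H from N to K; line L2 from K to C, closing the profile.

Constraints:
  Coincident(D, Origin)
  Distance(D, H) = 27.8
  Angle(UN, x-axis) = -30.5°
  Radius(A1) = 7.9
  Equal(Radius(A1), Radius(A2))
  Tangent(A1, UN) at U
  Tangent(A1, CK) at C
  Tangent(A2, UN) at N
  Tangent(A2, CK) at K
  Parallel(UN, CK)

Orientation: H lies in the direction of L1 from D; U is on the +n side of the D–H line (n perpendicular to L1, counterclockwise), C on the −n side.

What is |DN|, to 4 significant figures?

28.90

The slot axis is L1's direction at -30.5°, so u = (cos -30.5°, sin -30.5°) = (0.8616, -0.5075) and n = (−sin -30.5°, cos -30.5°) = (0.5075, 0.8616). D is at the origin and H lies 27.8 along u from D, so H = 27.8·u = (23.95, -14.11). Tangency of A1 to both parallel lines with radius 7.9 puts U and C at D ± 7.9·n: U = (4.010, 6.807), C = (-4.010, -6.807). Equal radii place N and K the same way about H: N = H + 7.9·n = (27.96, -7.303), K = H − 7.9·n = (19.94, -20.92). Then |DN| = |N − D| = 28.90.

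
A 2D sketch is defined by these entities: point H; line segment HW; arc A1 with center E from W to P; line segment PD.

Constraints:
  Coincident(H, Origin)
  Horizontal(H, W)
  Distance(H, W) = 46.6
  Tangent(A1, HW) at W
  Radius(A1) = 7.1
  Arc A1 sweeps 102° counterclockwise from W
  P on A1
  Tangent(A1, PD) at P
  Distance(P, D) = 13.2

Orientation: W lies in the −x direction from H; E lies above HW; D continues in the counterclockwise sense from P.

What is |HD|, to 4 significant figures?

47.53

On A1, W sits at bearing -90° from E; a 102° counterclockwise sweep puts P at bearing 12°, so P = E + 7.1·(cos 12°, sin 12°) = (-39.66, 8.576). Since A1 is tangent to PD there, EP ⟂ PD, so PD runs along (−sin 12°, cos 12°); with |PD| = 13.2, D = (-42.40, 21.49). Then |HD| = |D − H| = 47.53.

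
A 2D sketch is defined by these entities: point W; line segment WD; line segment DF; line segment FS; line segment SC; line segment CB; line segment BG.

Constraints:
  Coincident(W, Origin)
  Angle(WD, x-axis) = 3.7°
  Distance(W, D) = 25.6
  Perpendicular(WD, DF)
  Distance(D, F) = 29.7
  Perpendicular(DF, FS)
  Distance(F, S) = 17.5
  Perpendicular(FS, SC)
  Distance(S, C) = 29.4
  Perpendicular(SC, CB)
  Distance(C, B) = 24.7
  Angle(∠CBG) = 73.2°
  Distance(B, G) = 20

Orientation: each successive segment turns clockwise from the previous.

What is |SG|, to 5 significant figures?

21.519

W is at the origin; WD runs at 3.7° with length 25.6, so D = (25.547, 1.6520). The perpendicularity gives DF at right angles to WD, so DF runs at -86.300°; with |DF| = 29.7, F = (27.463, -27.986). DF ⟂ FS, so FS runs at -176.30°; with |FS| = 17.5, S = (9.9997, -29.115). FS is perpendicular to SC, so SC runs at 93.700°; with |SC| = 29.4, C = (8.1025, 0.22334). SC ⟂ CB, so CB runs at 3.7000°; with |CB| = 24.7, B = (32.751, 1.8173). ∠CBG = 73.2° gives BG at -103.10° from the x-axis; with |BG| = 20.0, G = (28.218, -17.662). Then |SG| = |G − S| = 21.519.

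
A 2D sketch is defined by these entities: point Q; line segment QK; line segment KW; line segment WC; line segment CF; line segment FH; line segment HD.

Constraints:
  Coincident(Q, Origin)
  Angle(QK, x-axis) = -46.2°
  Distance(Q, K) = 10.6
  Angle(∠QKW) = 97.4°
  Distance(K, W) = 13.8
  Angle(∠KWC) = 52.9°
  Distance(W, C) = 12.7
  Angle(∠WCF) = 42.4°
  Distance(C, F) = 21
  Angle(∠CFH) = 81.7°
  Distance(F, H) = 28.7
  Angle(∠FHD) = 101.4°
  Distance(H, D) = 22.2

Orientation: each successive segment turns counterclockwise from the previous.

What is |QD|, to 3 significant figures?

37.5

∠CFH = 81.7° gives FH at 39.4° from the x-axis; with |FH| = 28.7, H = (39.3, 4.38). ∠FHD = 101.4° gives HD at 118° from the x-axis; with |HD| = 22.2, D = (28.9, 24.0). Then |QD| = |D − Q| = 37.5.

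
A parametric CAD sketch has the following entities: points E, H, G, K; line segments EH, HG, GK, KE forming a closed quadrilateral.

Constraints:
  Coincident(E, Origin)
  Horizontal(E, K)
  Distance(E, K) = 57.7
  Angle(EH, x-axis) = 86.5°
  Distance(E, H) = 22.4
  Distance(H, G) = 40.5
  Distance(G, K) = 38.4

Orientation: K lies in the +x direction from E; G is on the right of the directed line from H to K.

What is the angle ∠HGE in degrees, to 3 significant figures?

29.5°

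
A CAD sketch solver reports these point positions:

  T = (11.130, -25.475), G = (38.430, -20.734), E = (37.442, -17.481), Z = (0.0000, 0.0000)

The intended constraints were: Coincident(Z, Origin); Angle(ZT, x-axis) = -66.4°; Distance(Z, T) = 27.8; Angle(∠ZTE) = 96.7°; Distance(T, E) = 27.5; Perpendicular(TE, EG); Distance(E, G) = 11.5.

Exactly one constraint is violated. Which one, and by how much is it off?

Distance(E, G) = 11.5 — off by 8.10.

Z = (0.00, 0.00) ✓; ZT at -66.40° ✓; |ZT| = 27.80 ✓; ∠ZTE = 96.70° ✓; |TE| = 27.50 ✓; ∠(TE, EG) = 90.01° ✓; |EG| = 3.400 ✗.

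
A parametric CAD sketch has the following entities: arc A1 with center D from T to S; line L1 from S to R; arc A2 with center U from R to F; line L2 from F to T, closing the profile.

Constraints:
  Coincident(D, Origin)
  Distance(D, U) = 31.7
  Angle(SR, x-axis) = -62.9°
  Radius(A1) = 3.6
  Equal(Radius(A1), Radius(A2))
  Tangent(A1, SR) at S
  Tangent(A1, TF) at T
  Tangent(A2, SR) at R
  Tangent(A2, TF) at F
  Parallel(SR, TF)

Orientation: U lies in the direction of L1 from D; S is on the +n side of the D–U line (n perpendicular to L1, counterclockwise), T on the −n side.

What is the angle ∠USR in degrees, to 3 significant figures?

6.48°

The slot axis is L1's direction at -62.9°, so u = (cos -62.9°, sin -62.9°) = (0.456, -0.890) and n = (−sin -62.9°, cos -62.9°) = (0.890, 0.456). D is at the origin and U lies 31.7 along u from D, so U = 31.7·u = (14.4, -28.2). Tangency of A1 to both parallel lines with radius 3.6 puts S and T at D ± 3.6·n: S = (3.20, 1.64), T = (-3.20, -1.64). Equal radii place R and F the same way about U: R = U + 3.6·n = (17.6, -26.6), F = U − 3.6·n = (11.2, -29.9). Then cos ∠USR = SU·SR / (|SU||SR|), giving 6.48°.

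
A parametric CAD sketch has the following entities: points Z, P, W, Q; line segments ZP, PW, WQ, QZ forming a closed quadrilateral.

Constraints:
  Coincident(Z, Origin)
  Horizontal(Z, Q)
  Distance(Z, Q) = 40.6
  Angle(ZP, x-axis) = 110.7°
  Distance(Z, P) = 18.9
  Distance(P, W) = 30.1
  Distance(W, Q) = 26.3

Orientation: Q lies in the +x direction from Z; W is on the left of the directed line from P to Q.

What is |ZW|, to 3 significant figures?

30.6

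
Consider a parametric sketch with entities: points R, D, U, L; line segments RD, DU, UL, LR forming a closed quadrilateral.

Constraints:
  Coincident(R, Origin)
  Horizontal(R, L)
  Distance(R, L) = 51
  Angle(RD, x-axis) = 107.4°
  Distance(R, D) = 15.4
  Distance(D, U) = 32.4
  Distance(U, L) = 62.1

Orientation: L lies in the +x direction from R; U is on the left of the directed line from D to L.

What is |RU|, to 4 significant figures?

45.30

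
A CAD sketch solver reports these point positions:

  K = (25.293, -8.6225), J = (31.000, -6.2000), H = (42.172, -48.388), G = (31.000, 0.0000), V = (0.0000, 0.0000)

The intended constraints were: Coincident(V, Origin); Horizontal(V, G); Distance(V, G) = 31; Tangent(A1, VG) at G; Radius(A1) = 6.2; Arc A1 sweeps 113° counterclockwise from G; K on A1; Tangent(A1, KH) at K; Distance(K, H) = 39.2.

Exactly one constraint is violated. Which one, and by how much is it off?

Distance(K, H) = 39.2 — off by 4.00.

V = (0.00, 0.00) ✓; V.y = 0.00, G.y = 0.00 ✓; |VG| = 31.00 ✓; ∠(JG, GV) = 90.00° ✓; |JG| = 6.200 ✓; bearing(J→K) − bearing(J→G) = 113.0° ✓; |JK| = 6.200 ✓; ∠(JK, KH) = 90.00° ✓; |KH| = 43.20 ✗.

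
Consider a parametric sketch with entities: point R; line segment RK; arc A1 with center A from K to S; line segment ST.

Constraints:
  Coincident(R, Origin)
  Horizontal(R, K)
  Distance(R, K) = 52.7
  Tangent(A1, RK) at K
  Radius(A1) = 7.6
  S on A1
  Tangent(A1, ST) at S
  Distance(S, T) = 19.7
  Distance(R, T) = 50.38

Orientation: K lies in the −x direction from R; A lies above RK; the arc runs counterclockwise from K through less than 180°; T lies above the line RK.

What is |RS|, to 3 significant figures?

45.6

Checks: ∠(AK, KR) = 90.00° ✓; |AS| = 7.600 ✓; ∠(AS, ST) = 90.00° ✓; |ST| = 19.70 ✓; |RT| = 50.38 ✓.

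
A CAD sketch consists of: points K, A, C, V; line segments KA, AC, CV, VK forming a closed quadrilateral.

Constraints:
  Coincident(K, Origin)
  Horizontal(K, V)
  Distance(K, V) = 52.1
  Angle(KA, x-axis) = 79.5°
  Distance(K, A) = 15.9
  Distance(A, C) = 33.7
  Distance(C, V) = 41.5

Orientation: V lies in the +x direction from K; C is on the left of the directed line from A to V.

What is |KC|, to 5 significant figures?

46.496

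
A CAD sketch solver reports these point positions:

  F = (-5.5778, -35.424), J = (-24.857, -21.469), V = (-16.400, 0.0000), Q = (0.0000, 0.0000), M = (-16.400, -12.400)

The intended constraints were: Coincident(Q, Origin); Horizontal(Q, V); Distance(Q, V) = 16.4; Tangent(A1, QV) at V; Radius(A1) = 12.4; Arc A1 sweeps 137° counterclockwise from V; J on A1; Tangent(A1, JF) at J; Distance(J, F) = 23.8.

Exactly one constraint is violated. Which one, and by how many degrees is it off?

Tangent(A1, JF) at J — off by 7.10°.

Q = (0.00, 0.00) ✓; Q.y = 0.00, V.y = 0.00 ✓; |QV| = 16.40 ✓; ∠(MV, VQ) = 90.00° ✓; |MV| = 12.40 ✓; bearing(M→J) − bearing(M→V) = 137.0° ✓; |MJ| = 12.40 ✓; ∠(MJ, JF) = 82.90° ✗; |JF| = 23.80 ✓.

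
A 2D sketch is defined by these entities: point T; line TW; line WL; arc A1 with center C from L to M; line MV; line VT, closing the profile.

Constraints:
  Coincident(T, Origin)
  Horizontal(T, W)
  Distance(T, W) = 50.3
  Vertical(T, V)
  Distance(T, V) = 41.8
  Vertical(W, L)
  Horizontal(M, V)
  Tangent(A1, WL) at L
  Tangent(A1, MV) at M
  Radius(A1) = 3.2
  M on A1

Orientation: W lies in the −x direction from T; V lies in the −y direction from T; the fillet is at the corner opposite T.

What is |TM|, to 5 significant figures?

62.973

The virtual corner opposite T is at (-50.300, -41.800). A1 meets WL tangentially, so CL is at right angles to WL and tangency of A1 to MV means the radius CM is perpendicular to MV, with radius 3.2, so the center C sits 3.2 in from both sides at C = (-47.100, -38.600). That places the tangent points at L = (-50.300, -38.600) on WL and M = (-47.100, -41.800) on MV. Then |TM| = |M − T| = 62.973.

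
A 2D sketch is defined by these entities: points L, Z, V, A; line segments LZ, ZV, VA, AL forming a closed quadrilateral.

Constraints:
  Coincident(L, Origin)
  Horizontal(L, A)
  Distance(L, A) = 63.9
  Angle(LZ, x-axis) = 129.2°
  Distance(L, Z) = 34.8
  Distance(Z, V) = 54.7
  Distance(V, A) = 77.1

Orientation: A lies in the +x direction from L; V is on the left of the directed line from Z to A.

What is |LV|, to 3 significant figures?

65.8

L is at the origin; LA is horizontal with |LA| = 63.9 and A in +x, so A = (63.9, 0). LZ runs at 129.2° with |LZ| = 34.8, so Z = (-22.0, 27.0). V is determined by |ZV| = 54.7 and |VA| = 77.1 together: it lies at the intersection of circle(Z, 54.7) and circle(A, 77.1). With |ZA| = 90.0, the foot of the radical line on ZA is 28.6 from Z and the perpendicular offset is √(54.7² − 28.6²) = 46.6. Taking the left-of-ZA solution: V = (19.3, 62.9).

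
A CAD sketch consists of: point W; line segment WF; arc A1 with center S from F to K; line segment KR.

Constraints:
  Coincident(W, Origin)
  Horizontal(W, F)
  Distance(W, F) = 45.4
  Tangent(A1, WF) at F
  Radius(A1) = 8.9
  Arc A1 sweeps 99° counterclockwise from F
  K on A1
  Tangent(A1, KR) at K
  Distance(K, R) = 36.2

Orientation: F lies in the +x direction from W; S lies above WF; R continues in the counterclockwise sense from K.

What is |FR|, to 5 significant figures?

46.153

On A1, F sits at bearing -90° from S; a 99° counterclockwise sweep puts K at bearing 9°, so K = S + 8.9·(cos 9°, sin 9°) = (54.190, 10.292). Since A1 is tangent to KR there, SK ⟂ KR, so KR runs along (−sin 9°, cos 9°); with |KR| = 36.2, R = (48.527, 46.047). Then |FR| = |R − F| = 46.153.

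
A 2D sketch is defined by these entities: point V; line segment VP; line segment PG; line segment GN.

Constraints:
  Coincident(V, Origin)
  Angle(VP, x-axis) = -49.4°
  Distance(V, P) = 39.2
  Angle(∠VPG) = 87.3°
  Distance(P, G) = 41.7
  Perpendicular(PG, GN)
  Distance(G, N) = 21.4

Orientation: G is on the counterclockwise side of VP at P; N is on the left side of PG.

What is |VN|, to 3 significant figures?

43.6

∠VPG = 87.3°, so PG runs at -49.4° + (180° − 87.3°) = 43.3° from the x-axis; with |PG| = 41.7, G = P + 41.7·(cos 43.3°, sin 43.3°) = (55.9, -1.16). PG ⟂ GN; with |GN| = 21.4 on the left of PG, N = G + 21.4·(-0.686, 0.728) = (41.2, 14.4). Then |VN| = |N − V| = 43.6.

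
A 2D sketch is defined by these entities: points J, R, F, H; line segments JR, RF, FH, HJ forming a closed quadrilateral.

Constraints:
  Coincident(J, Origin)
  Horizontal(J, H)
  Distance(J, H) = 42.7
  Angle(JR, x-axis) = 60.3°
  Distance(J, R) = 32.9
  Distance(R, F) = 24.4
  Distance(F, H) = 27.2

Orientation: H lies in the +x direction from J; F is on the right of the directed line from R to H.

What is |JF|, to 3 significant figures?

16.4

J is at the origin; JH is horizontal with |JH| = 42.7 and H in +x, so H = (42.7, 0). JR runs at 60.3° with |JR| = 32.9, so R = (16.3, 28.6). F is determined by |RF| = 24.4 and |FH| = 27.2 together: it lies at the intersection of circle(R, 24.4) and circle(H, 27.2). With |RH| = 38.9, the foot of the radical line on RH is 17.6 from R and the perpendicular offset is √(24.4² − 17.6²) = 16.9. Taking the right-of-RH solution: F = (15.8, 4.18).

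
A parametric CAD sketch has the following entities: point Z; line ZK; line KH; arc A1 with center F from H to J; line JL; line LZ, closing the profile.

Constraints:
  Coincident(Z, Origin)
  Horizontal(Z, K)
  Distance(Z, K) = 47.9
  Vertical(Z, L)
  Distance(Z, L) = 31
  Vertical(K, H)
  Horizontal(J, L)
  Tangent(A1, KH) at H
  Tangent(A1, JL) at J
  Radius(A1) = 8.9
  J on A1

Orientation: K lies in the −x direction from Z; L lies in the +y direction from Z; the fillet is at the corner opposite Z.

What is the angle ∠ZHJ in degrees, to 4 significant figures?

69.77°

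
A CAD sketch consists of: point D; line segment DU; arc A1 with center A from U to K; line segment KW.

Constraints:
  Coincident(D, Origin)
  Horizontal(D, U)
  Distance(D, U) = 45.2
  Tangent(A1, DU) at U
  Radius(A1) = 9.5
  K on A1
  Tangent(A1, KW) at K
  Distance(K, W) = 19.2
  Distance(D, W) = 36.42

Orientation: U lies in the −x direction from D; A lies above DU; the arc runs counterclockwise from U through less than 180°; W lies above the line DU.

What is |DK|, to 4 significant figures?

37.01

Checks: |AK| = 9.500 ✓; ∠(AK, KW) = 90.00° ✓; |KW| = 19.20 ✓; |DW| = 36.42 ✓.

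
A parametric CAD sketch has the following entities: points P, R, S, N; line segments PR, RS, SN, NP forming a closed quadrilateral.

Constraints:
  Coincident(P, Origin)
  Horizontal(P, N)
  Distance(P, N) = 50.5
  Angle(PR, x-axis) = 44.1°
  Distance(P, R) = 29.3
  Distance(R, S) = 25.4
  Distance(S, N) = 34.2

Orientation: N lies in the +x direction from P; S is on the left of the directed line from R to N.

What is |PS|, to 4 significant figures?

54.33

P is at the origin; PN is horizontal with |PN| = 50.5 and N in +x, so N = (50.5, 0). PR runs at 44.1° with |PR| = 29.3, so R = (21.04, 20.39). S is determined by |RS| = 25.4 and |SN| = 34.2 together: it lies at the intersection of circle(R, 25.4) and circle(N, 34.2). With |RN| = 35.83, the foot of the radical line on RN is 10.59 from R and the perpendicular offset is √(25.4² − 10.59²) = 23.09. Taking the left-of-RN solution: S = (42.89, 33.34).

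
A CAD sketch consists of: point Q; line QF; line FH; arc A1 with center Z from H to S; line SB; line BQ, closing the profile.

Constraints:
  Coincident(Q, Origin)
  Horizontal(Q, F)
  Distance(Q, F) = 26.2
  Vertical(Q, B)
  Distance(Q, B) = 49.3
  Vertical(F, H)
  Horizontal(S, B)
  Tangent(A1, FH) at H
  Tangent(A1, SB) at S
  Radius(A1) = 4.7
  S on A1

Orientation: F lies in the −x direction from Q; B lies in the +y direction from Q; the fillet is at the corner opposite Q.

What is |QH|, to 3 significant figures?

51.7

Q is at the origin; QF is horizontal with |QF| = 26.2 and F on the −x side, so F = (-26.2, 0.00). QB is vertical with |QB| = 49.3 and B on the +y side, so B = (0.00, 49.3). The virtual corner opposite Q is at (-26.2, 49.3). The tangent condition forces ZH to be normal to FH and A1 meets SB tangentially, so ZS is at right angles to SB, with radius 4.7, so the center Z sits 4.7 in from both sides at Z = (-21.5, 44.6). That places the tangent points at H = (-26.2, 44.6) on FH and S = (-21.5, 49.3) on SB. Then |QH| = |H − Q| = 51.7.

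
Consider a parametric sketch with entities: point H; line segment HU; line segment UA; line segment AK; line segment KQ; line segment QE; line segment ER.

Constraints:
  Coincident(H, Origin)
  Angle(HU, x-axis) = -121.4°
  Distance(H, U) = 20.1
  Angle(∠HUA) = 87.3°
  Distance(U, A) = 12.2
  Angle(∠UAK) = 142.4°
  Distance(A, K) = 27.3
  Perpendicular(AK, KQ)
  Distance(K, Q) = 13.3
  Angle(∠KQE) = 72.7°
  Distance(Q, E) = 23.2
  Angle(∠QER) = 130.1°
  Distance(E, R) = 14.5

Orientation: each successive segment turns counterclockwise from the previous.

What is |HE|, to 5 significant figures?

16.473

H is at the origin; HU runs at -121.4° with length 20.1, so U = (-10.472, -17.156). ∠HUA = 87.3° gives UA at -28.700° from the x-axis; with |UA| = 12.2, A = (0.22889, -23.015). ∠UAK = 142.4° gives AK at 8.9000° from the x-axis; with |AK| = 27.3, K = (27.200, -18.792). AK is perpendicular to KQ, so KQ runs at 98.900°; with |KQ| = 13.3, Q = (25.143, -5.6516). ∠KQE = 72.7° gives QE at -153.80° from the x-axis; with |QE| = 23.2, E = (4.3262, -15.895). Then |HE| = |E − H| = 16.473.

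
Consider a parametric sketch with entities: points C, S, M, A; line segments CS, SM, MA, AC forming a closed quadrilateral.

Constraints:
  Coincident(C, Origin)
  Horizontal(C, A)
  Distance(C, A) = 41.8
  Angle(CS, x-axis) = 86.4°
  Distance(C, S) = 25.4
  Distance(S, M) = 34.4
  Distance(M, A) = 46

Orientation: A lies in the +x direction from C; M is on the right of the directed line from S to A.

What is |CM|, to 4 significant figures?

9.321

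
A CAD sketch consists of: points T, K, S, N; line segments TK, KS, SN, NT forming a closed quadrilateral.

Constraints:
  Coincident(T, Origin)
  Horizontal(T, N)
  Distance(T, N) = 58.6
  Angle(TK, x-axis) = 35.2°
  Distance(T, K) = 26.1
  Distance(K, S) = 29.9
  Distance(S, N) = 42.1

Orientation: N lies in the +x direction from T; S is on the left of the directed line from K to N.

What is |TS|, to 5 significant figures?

55.526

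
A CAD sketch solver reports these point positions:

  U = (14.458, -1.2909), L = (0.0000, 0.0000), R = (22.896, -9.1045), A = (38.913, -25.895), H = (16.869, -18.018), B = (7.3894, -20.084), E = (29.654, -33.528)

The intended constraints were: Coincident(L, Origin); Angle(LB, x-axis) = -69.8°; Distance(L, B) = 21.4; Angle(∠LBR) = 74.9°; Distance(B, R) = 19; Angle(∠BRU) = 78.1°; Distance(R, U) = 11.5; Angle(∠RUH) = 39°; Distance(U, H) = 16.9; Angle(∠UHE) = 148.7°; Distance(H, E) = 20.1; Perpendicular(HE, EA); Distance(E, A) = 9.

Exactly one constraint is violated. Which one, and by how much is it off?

Distance(E, A) = 9 — off by 3.00.

L = (0.00, 0.00) ✓; LB at -69.80° ✓; |LB| = 21.40 ✓; ∠LBR = 74.90° ✓; |BR| = 19.00 ✓; ∠BRU = 78.10° ✓; |RU| = 11.50 ✓; ∠RUH = 39.00° ✓; |UH| = 16.90 ✓; ∠UHE = 148.7° ✓; |HE| = 20.10 ✓; ∠(HE, EA) = 90.00° ✓; |EA| = 12.00 ✗.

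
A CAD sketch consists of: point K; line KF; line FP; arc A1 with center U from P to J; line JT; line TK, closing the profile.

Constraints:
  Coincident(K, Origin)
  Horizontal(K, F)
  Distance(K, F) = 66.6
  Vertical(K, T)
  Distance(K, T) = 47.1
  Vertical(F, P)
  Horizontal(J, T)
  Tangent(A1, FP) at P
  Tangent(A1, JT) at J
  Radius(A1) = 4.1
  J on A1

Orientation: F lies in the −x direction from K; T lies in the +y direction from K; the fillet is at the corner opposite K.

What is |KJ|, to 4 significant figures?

78.26

K is at the origin; KF is horizontal with |KF| = 66.6 and F on the −x side, so F = (-66.60, 0.000). KT is vertical with |KT| = 47.1 and T on the +y side, so T = (0.000, 47.10). The virtual corner opposite K is at (-66.60, 47.10). A1 meets FP tangentially, so UP is at right angles to FP and A1 meets JT tangentially, so UJ is at right angles to JT, with radius 4.1, so the center U sits 4.1 in from both sides at U = (-62.50, 43.00). That places the tangent points at P = (-66.60, 43.00) on FP and J = (-62.50, 47.10) on JT. Then |KJ| = |J − K| = 78.26.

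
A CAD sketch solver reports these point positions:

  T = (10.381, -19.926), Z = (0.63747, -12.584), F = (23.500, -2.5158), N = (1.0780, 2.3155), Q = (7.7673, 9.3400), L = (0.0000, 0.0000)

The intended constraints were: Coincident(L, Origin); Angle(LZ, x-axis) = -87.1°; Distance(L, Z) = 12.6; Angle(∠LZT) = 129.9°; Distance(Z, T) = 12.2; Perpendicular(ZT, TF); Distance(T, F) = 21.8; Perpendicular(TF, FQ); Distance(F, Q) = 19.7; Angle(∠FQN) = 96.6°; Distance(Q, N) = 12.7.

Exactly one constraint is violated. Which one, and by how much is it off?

Distance(Q, N) = 12.7 — off by 3.00.

L = (0.00, 0.00) ✓; LZ at -87.10° ✓; |LZ| = 12.60 ✓; ∠LZT = 129.9° ✓; |ZT| = 12.20 ✓; ∠(ZT, TF) = 90.00° ✓; |TF| = 21.80 ✓; ∠(TF, FQ) = 90.00° ✓; |FQ| = 19.70 ✓; ∠FQN = 96.60° ✓; |QN| = 9.700 ✗.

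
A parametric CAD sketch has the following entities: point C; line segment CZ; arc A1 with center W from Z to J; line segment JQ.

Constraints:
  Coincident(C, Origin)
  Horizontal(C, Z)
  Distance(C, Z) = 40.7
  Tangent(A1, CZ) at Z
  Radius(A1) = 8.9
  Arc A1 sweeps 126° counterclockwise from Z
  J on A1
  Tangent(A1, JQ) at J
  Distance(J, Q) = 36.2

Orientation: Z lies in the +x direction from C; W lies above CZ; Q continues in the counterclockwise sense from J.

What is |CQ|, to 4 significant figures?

50.93

C is at the origin; CZ is horizontal with |CZ| = 40.7 and Z on the +x side, so Z = (40.70, 0.000). Tangency of A1 to CZ means the radius WZ is perpendicular to CZ, so W = Z + (0, 8.9) = (40.70, 8.900). On A1, Z sits at bearing -90° from W; a 126° counterclockwise sweep puts J at bearing 36°, so J = W + 8.9·(cos 36°, sin 36°) = (47.90, 14.13). A1 meets JQ tangentially, so WJ is at right angles to JQ, so JQ runs along (−sin 36°, cos 36°); with |JQ| = 36.2, Q = (26.62, 43.42). Then |CQ| = |Q − C| = 50.93.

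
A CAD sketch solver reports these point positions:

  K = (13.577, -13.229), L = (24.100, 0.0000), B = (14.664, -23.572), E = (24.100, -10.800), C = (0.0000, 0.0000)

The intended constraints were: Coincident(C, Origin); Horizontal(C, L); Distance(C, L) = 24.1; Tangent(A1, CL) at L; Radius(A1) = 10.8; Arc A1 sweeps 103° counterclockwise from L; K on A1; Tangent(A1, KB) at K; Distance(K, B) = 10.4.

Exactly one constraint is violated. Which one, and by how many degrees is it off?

Tangent(A1, KB) at K — off by 7.00°.

C = (0.00, 0.00) ✓; C.y = 0.00, L.y = 0.00 ✓; |CL| = 24.10 ✓; ∠(EL, LC) = 90.00° ✓; |EL| = 10.80 ✓; bearing(E→K) − bearing(E→L) = 103.0° ✓; |EK| = 10.80 ✓; ∠(EK, KB) = 97.00° ✗; |KB| = 10.40 ✓.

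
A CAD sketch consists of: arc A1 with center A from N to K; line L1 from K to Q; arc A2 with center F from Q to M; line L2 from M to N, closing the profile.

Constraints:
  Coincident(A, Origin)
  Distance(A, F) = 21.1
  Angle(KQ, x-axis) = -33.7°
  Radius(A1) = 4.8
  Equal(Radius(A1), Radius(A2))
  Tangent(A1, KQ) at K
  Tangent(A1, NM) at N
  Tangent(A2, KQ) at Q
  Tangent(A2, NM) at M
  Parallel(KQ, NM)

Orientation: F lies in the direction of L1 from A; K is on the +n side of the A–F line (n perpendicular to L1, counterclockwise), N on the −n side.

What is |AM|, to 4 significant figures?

21.64

The slot axis is L1's direction at -33.7°, so u = (cos -33.7°, sin -33.7°) = (0.8320, -0.5548) and n = (−sin -33.7°, cos -33.7°) = (0.5548, 0.8320). A is at the origin and F lies 21.1 along u from A, so F = 21.1·u = (17.55, -11.71). Tangency of A1 to both parallel lines with radius 4.8 puts K and N at A ± 4.8·n: K = (2.663, 3.993), N = (-2.663, -3.993). Equal radii place Q and M the same way about F: Q = F + 4.8·n = (20.22, -7.714), M = F − 4.8·n = (14.89, -15.70). Then |AM| = |M − A| = 21.64.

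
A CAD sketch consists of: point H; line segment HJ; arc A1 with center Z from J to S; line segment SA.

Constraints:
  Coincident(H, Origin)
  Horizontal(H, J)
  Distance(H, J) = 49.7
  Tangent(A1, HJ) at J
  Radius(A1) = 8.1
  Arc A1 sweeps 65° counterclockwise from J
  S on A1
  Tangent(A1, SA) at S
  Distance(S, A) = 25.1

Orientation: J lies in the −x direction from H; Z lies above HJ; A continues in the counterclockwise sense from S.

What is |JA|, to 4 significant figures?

32.78

On A1, J sits at bearing -90° from Z; a 65° counterclockwise sweep puts S at bearing -25°, so S = Z + 8.1·(cos -25°, sin -25°) = (-42.36, 4.677). A1 meets SA tangentially, so ZS is at right angles to SA, so SA runs along (−sin -25°, cos -25°); with |SA| = 25.1, A = (-31.75, 27.43). Then |JA| = |A − J| = 32.78.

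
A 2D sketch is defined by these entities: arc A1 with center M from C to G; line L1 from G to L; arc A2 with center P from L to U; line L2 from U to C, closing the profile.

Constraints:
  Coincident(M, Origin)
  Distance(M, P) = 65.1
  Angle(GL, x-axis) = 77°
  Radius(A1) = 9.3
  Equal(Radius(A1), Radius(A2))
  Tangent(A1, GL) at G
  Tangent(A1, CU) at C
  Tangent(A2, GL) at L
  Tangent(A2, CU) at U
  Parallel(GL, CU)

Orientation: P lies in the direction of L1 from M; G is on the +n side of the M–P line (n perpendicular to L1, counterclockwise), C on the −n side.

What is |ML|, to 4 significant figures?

65.76

Tangency of A1 to both parallel lines with radius 9.3 puts G and C at M ± 9.3·n: G = (-9.062, 2.092), C = (9.062, -2.092). Equal radii place L and U the same way about P: L = P + 9.3·n = (5.583, 65.52), U = P − 9.3·n = (23.71, 61.34). Then |ML| = |L − M| = 65.76.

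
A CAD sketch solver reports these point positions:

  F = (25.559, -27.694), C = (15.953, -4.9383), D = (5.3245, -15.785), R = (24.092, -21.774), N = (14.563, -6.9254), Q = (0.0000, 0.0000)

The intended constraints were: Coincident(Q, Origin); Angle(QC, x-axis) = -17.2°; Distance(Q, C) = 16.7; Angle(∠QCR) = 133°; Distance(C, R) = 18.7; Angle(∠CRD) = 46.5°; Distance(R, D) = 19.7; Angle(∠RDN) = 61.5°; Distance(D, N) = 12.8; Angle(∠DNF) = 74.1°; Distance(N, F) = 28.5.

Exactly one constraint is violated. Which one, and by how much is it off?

Distance(N, F) = 28.5 — off by 5.00.

Q = (0.00, 0.00) ✓; QC at -17.20° ✓; |QC| = 16.70 ✓; ∠QCR = 133.0° ✓; |CR| = 18.70 ✓; ∠CRD = 46.50° ✓; |RD| = 19.70 ✓; ∠RDN = 61.50° ✓; |DN| = 12.80 ✓; ∠DNF = 74.10° ✓; |NF| = 23.50 ✗.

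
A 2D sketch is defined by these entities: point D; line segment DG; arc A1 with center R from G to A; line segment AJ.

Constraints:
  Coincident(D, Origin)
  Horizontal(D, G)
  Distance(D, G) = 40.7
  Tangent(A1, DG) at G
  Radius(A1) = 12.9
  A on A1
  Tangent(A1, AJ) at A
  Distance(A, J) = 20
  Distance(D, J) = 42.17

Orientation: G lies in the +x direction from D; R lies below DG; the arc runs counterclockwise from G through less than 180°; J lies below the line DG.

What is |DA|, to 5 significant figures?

30.446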